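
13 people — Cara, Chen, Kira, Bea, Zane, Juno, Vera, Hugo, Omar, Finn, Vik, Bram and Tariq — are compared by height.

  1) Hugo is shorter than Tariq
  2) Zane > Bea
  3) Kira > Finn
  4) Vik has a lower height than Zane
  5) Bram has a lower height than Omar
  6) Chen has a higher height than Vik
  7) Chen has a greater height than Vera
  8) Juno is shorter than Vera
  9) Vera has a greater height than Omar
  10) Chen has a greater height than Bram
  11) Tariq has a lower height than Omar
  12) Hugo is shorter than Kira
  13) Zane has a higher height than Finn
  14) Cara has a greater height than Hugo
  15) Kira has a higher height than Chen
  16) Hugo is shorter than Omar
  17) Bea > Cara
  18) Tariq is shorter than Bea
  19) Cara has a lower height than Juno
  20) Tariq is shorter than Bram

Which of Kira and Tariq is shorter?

Link the given pairs in sequence: Tariq < Bram; Bram < Omar; Omar < Vera; Vera < Chen; Chen < Kira.
Together: Tariq < Bram < Omar < Vera < Chen < Kira.
So Tariq < Kira; Tariq is the shorter of the two.

Tariq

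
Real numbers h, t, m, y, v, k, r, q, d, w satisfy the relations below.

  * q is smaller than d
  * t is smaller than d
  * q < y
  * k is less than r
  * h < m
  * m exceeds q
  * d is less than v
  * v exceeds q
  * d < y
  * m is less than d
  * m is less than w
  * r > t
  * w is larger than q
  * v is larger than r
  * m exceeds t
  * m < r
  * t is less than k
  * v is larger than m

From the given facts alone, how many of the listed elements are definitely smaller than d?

4

From d the given relations immediately reach q, t, m.
From those, h — 4 in total.
No other element is forced below d by the given relations, so the count is 4.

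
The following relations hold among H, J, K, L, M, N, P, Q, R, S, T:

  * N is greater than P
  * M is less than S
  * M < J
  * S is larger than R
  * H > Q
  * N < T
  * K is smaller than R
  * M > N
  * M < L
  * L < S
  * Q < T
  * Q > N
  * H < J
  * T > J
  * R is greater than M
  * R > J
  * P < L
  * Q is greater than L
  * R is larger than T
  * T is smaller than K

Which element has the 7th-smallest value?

J

Piecing the relations together gives one ordering: P < N < M < L < Q < H < J < T < K < R < S.
The 7th smallest is J.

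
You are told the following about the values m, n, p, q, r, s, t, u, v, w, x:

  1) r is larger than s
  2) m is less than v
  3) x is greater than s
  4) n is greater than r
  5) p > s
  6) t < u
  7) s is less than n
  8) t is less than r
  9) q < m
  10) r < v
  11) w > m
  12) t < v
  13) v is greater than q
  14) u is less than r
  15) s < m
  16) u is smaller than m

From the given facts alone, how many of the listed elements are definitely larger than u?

The elements the relations force above u are m, r, v, w, n — no chain reaches any other.
That is 5.

5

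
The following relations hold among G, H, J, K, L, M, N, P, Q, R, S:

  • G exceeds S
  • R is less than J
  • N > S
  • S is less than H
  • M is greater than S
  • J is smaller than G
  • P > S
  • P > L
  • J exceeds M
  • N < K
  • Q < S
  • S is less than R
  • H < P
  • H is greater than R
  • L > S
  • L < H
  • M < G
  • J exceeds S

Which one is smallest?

S is not least since Q < S; L is not least since S < L; M is not least since S < M; R is not least since S < R; N is not least since S < N; J is not least since R < J; K is not least since N < K; H is not least since S < H; G is not least since J < G; P is not least since L < P.
Only Q has nothing below it, so Q is the smallest.

Q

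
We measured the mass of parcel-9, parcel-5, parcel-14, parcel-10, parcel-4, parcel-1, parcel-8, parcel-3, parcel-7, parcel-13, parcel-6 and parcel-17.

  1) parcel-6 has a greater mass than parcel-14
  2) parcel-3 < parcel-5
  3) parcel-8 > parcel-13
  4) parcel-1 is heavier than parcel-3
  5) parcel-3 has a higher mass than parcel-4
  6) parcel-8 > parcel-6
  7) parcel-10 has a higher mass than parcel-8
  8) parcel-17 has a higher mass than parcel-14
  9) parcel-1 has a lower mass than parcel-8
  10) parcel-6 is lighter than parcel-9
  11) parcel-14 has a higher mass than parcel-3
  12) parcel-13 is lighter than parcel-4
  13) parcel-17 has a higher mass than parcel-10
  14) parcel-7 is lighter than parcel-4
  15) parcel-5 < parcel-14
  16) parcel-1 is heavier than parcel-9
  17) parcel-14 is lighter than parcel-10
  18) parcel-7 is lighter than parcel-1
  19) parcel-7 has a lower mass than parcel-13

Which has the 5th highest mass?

Chaining the given pairs: parcel-7 < parcel-13 < parcel-4 < parcel-3 < parcel-5 < parcel-14 < parcel-6 < parcel-9 < parcel-1 < parcel-8 < parcel-10 < parcel-17.
Counting 5 from the largest end gives parcel-9.

parcel-9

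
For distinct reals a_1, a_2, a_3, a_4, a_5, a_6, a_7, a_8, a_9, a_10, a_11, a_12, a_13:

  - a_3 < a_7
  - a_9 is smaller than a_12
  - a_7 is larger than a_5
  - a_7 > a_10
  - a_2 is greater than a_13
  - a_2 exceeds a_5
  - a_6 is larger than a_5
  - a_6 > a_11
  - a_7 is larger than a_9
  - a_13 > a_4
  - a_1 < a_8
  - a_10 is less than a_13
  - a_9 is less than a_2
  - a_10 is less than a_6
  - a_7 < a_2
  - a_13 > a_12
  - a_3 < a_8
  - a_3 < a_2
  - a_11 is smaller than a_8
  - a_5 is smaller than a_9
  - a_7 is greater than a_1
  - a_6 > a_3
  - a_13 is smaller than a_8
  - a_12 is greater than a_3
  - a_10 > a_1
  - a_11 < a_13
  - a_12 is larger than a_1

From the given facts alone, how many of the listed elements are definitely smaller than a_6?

The elements the relations force below a_6 are a_5, a_1, a_10, a_3, a_11 — no chain reaches any other.
That is 5.

5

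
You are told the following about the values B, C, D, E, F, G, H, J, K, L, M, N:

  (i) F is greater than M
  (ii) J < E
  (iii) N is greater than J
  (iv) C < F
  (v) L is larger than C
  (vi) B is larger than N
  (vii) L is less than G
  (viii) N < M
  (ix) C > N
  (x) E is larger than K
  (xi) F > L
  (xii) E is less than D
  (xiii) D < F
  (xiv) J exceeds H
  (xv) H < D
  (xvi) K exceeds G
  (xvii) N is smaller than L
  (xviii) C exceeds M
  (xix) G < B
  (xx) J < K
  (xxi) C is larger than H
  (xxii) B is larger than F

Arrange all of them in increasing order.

The consecutive links are each given: H < J; J < N; N < M; M < C; C < L; L < G; G < K; K < E; E < D; D < F; F < B.

H < J < N < M < C < L < G < K < E < D < F < B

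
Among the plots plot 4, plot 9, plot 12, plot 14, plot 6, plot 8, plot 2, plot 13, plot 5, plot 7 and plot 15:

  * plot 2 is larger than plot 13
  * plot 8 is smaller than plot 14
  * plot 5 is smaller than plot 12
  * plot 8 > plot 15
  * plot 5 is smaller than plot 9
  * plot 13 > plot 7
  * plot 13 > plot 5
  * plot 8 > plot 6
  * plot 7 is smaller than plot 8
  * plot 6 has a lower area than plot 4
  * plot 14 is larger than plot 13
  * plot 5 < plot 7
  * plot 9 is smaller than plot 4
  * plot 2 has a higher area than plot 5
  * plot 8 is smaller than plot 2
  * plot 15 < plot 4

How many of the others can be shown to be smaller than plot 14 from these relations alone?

Directly below plot 14: plot 13, plot 8.
One step further: plot 5, plot 7, plot 15, plot 6 (6 so far).
No other element is forced below plot 14 by the given relations, so the count is 6.

6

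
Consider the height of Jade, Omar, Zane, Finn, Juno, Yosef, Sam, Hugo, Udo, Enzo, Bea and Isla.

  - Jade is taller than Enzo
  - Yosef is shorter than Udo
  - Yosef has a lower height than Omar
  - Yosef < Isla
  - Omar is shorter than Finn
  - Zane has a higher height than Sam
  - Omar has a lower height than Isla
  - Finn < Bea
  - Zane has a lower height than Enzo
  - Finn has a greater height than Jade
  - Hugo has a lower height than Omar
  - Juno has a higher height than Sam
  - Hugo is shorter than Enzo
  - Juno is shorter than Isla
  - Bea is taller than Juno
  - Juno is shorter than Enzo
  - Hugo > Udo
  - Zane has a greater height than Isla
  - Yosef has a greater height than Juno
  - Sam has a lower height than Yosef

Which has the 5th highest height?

Chaining the given pairs: Sam < Juno < Yosef < Udo < Hugo < Omar < Isla < Zane < Enzo < Jade < Finn < Bea.
The 5th largest is Zane.

Zane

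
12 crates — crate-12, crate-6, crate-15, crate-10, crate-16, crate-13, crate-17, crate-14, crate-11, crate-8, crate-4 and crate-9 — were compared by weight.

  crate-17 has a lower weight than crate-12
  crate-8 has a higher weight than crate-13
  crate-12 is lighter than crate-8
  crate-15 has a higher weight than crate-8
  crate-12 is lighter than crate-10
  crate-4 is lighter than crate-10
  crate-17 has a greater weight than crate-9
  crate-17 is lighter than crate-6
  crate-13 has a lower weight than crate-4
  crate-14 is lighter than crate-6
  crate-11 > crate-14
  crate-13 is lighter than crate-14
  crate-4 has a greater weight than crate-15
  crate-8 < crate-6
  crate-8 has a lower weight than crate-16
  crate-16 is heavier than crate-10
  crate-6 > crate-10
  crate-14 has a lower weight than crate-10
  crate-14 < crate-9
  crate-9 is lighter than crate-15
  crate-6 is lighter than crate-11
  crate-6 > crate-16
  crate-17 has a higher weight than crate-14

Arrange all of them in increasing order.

Nothing is placed below crate-13, so it is least; from there crate-13 < crate-14; crate-14 < crate-9; crate-9 < crate-17; crate-17 < crate-12; crate-12 < crate-8; crate-8 < crate-15; crate-15 < crate-4; crate-4 < crate-10; crate-10 < crate-16; crate-16 < crate-6; crate-6 < crate-11, each given directly.

crate-13 < crate-14 < crate-9 < crate-17 < crate-12 < crate-8 < crate-15 < crate-4 < crate-10 < crate-16 < crate-6 < crate-11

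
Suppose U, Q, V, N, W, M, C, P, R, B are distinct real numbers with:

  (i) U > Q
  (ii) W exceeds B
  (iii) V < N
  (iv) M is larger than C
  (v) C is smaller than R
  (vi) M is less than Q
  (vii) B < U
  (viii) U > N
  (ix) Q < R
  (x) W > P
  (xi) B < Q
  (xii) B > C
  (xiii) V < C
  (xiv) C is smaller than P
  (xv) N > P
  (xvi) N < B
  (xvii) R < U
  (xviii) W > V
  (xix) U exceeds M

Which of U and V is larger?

Link the given pairs in sequence: V < C; C < P; P < N; N < B; B < Q; Q < R; R < U.
Chaining these gives V < C < P < N < B < Q < R < U.
So V < U; U is the larger of the two.

U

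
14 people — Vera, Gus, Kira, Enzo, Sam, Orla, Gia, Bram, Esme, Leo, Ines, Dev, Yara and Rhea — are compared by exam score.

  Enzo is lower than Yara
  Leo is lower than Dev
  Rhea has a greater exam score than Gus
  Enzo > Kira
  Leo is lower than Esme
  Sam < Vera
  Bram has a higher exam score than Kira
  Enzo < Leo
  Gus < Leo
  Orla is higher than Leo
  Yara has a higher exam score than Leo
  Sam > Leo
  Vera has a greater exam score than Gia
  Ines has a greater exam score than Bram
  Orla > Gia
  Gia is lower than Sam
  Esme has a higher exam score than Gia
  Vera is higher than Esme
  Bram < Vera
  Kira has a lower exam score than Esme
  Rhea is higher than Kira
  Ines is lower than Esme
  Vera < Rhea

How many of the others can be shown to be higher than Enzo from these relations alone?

8

From Enzo the given relations immediately reach Leo, Yara.
From those, Sam, Esme, Dev, Orla — 6 in total.
From those, Vera — 7 in total.
From those, Rhea — 8 in total.
Nothing else is reachable above Enzo; 8 in all.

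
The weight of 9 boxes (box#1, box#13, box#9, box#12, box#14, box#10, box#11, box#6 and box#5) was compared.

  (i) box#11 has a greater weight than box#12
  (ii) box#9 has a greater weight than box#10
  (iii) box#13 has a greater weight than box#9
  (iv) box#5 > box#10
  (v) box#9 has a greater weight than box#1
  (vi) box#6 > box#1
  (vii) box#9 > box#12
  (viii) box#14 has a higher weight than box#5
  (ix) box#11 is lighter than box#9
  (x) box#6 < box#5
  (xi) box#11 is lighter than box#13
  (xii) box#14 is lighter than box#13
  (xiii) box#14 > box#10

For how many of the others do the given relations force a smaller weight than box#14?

The elements the relations force below box#14 are box#1, box#6, box#10, box#5 — no chain reaches any other.
That is 4.

4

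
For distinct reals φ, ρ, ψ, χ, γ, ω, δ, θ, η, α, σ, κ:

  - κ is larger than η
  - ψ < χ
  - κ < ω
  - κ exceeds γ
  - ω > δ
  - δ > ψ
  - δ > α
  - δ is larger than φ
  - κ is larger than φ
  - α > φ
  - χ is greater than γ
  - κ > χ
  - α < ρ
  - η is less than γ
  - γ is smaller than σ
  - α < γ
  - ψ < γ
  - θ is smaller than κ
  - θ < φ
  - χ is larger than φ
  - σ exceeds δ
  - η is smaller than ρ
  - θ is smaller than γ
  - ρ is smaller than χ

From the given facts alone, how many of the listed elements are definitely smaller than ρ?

The elements the relations force below ρ are η, θ, φ, α — no chain reaches any other.
That is 4.

4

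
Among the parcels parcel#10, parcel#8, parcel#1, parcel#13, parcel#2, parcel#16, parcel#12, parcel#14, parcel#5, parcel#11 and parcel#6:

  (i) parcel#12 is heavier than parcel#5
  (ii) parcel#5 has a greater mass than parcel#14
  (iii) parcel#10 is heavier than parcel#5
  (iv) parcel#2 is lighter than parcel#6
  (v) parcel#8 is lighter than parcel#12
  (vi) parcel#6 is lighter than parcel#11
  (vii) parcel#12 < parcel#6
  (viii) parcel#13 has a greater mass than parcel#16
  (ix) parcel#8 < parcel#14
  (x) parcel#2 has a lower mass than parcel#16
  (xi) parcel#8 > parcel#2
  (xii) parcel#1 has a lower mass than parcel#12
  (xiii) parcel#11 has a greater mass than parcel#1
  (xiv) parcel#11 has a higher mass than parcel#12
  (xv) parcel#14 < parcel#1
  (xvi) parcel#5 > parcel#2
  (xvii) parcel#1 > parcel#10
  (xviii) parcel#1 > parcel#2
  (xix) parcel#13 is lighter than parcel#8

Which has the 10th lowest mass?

parcel#6

Chaining the given pairs: parcel#2 < parcel#16 < parcel#13 < parcel#8 < parcel#14 < parcel#5 < parcel#10 < parcel#1 < parcel#12 < parcel#6 < parcel#11.
Counting 10 from the smallest end gives parcel#6.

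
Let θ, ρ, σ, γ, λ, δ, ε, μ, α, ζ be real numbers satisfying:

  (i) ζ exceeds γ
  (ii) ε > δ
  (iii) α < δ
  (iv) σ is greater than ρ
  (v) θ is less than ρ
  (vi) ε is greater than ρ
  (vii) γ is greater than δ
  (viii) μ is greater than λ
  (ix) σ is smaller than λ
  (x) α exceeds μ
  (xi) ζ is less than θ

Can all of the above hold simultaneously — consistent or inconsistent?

Chaining the given relations yields γ < ζ < θ < ρ < σ < λ < μ < α < δ, so γ < δ. But one relation states δ < γ. These cannot both hold.

inconsistent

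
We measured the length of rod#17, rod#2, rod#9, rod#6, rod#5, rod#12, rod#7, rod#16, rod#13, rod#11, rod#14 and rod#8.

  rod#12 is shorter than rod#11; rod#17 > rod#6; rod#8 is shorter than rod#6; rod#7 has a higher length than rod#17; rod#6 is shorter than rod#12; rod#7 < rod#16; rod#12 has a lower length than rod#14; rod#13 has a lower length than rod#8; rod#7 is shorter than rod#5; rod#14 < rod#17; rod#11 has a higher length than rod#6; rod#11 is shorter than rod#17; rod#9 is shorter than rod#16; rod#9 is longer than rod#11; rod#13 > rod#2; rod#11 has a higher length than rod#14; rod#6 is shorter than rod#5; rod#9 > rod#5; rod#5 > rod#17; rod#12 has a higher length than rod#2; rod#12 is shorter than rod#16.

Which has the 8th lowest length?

rod#17

Piecing the relations together gives one ordering: rod#2 < rod#13 < rod#8 < rod#6 < rod#12 < rod#14 < rod#11 < rod#17 < rod#7 < rod#5 < rod#9 < rod#16.
The 8th smallest is rod#17.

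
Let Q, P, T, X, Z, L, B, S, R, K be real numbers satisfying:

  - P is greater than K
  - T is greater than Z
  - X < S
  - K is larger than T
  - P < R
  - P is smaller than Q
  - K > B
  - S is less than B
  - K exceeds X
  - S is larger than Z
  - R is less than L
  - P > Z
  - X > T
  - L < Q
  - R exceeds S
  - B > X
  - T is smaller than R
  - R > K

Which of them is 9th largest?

Chaining the given pairs: Z < T < X < S < B < K < P < R < L < Q.
Counting 9 from the largest end gives T.

T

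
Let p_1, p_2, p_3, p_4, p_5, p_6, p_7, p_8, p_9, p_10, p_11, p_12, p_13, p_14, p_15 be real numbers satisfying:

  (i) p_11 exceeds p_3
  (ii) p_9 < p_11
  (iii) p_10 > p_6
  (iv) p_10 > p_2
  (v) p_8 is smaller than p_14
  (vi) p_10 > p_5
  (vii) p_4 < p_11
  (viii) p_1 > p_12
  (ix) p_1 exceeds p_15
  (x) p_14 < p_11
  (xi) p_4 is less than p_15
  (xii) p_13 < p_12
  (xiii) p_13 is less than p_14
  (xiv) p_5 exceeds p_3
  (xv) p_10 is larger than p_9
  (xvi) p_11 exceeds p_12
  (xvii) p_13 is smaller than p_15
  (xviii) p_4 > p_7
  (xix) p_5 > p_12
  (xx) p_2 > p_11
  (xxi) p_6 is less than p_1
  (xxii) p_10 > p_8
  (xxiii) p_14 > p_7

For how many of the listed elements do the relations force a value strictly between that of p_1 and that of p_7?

2

The relations place p_7 below p_1. An element lies strictly between them when it is forced above p_7 and also forced below p_1.
Above p_7: {p_14, p_4, p_11, p_2, p_15, p_10}. Below p_1: {p_13, p_12, p_6, p_4, p_15}.
Intersection: {p_4, p_15} — 2.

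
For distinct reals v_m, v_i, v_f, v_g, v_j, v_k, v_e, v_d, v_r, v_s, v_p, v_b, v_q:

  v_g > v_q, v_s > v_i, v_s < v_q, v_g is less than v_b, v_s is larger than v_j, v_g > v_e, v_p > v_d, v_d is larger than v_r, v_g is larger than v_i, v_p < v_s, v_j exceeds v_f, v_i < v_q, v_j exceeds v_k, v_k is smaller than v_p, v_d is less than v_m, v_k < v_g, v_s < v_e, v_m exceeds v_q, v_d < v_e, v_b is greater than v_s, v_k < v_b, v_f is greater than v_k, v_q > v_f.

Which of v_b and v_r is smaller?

v_r

Link the given pairs in sequence: v_r < v_d; v_d < v_p; v_p < v_s; v_s < v_e; v_e < v_g; v_g < v_b.
Together: v_r < v_d < v_p < v_s < v_e < v_g < v_b.
So v_r < v_b; v_r is the smaller of the two.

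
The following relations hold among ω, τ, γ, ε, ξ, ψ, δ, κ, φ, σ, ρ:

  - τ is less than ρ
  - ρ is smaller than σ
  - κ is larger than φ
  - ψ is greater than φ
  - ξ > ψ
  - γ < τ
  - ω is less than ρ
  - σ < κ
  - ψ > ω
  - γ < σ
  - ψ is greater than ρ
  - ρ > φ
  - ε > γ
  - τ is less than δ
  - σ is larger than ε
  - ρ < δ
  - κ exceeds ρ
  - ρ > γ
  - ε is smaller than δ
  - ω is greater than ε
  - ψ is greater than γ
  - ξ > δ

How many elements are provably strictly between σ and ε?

2

The relations place ε below σ. An element lies strictly between them when it is forced above ε and also forced below σ.
Above ε: {ω, ρ, δ, ψ, ξ, κ}. Below σ: {φ, γ, τ, ω, ρ}.
Intersection: {ω, ρ} — 2.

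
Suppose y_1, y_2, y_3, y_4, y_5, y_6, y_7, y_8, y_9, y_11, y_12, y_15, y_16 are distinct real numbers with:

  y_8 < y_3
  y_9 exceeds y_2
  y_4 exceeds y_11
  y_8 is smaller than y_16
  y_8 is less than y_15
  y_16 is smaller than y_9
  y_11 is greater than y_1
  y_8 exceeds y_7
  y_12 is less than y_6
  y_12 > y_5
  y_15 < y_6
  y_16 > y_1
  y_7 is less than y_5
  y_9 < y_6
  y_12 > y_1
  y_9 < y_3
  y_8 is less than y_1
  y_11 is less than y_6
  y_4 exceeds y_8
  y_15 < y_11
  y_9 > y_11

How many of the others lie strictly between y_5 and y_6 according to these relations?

1

Chaining upward from y_5 reaches: y_12.
Chaining downward from y_6 reaches: y_7, y_8, y_1, y_12, y_15, y_16, y_11, y_2, y_9.
Strictly between y_5 and y_6 are those in both lists: y_12 — 1 element.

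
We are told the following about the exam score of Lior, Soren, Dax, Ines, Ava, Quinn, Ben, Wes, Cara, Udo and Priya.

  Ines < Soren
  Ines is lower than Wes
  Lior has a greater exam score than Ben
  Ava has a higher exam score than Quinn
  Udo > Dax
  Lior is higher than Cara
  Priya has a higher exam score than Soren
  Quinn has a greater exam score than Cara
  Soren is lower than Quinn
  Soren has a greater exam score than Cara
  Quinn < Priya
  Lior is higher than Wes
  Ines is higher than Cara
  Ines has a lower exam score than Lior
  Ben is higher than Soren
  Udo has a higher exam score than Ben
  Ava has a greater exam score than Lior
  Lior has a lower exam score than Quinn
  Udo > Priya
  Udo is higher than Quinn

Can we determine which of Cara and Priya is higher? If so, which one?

Priya

Following the relations from Cara: Cara < Ines < Soren < Ben < Lior < Quinn < Priya.
So Priya is higher.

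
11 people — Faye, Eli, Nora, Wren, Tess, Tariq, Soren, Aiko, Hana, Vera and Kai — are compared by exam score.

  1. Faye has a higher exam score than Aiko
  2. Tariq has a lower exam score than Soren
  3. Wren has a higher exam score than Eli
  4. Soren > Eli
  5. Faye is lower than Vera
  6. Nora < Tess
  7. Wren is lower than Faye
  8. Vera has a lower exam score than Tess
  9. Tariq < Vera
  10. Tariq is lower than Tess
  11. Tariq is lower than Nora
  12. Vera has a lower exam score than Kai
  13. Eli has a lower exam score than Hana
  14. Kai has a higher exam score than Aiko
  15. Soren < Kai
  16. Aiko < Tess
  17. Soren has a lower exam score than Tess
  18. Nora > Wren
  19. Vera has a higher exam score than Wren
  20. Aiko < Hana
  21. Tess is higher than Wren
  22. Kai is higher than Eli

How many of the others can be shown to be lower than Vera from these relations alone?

5

From Vera the given relations immediately reach Wren, Tariq, Faye.
From those, Aiko, Eli — 5 in total.
Nothing else is reachable below Vera; 5 in all.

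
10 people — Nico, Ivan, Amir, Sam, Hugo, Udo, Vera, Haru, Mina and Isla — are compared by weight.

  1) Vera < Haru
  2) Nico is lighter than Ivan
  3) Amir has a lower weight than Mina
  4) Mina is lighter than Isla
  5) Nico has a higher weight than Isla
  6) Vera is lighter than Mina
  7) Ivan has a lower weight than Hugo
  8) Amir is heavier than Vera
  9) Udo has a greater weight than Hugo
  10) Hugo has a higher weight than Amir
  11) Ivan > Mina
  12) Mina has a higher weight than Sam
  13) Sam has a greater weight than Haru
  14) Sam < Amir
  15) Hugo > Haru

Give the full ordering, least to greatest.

Vera < Haru < Sam < Amir < Mina < Isla < Nico < Ivan < Hugo < Udo

The consecutive links are each given: Vera < Haru; Haru < Sam; Sam < Amir; Amir < Mina; Mina < Isla; Isla < Nico; Nico < Ivan; Ivan < Hugo; Hugo < Udo.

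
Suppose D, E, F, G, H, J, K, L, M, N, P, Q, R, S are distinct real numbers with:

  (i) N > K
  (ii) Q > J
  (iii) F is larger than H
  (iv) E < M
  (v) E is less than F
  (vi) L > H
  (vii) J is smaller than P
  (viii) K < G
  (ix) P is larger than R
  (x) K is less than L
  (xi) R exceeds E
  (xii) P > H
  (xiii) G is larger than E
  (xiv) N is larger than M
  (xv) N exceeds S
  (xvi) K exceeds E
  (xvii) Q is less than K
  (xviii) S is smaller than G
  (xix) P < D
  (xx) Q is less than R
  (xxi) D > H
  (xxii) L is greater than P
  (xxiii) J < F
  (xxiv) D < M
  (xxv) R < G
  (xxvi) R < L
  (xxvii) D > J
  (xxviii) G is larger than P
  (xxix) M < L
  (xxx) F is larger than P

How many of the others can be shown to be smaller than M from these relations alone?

Directly below M: E, D.
One step further: J, H, P (5 so far).
One step further: R (6 so far).
One step further: Q (7 so far).
No other element is forced below M by the given relations, so the count is 7.

7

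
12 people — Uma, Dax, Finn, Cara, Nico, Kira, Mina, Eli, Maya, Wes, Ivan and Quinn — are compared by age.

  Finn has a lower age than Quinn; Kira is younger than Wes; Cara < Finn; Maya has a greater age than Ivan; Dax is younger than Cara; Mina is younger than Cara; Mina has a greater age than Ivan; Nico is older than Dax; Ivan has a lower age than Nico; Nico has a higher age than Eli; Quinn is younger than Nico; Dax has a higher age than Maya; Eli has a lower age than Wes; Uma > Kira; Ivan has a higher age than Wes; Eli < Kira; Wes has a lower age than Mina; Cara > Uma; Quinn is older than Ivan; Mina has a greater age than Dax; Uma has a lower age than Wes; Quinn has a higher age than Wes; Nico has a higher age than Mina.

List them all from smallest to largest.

The consecutive links are each given: Eli < Kira; Kira < Uma; Uma < Wes; Wes < Ivan; Ivan < Maya; Maya < Dax; Dax < Mina; Mina < Cara; Cara < Finn; Finn < Quinn; Quinn < Nico.

Eli < Kira < Uma < Wes < Ivan < Maya < Dax < Mina < Cara < Finn < Quinn < Nico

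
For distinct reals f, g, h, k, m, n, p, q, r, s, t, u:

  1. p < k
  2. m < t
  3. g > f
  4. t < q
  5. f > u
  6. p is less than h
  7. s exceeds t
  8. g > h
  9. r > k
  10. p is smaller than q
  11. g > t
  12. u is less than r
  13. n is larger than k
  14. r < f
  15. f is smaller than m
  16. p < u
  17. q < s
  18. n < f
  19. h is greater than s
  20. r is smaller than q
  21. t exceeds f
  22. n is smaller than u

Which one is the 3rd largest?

s

Chaining the given pairs: p < k < n < u < r < f < m < t < q < s < h < g.
Counting 3 from the largest end gives s.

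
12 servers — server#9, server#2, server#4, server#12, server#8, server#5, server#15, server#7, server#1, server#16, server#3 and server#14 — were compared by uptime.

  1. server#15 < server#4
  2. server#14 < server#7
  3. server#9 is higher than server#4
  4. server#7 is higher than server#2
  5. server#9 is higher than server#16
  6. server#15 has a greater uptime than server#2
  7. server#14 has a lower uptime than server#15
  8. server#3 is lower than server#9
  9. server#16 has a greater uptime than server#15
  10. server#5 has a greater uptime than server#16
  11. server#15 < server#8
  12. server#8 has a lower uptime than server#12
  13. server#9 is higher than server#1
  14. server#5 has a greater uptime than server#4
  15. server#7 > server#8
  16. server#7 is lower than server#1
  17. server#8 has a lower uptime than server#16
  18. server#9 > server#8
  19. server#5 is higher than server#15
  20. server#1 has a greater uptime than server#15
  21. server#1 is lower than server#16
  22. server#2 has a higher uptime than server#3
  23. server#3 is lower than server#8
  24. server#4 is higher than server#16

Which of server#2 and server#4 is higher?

server#4

The relevant relations are server#2 < server#15; server#15 < server#8; server#8 < server#7; server#7 < server#1; server#1 < server#16; server#16 < server#4.
Together: server#2 < server#15 < server#8 < server#7 < server#1 < server#16 < server#4.
So server#2 < server#4; server#4 is the higher of the two.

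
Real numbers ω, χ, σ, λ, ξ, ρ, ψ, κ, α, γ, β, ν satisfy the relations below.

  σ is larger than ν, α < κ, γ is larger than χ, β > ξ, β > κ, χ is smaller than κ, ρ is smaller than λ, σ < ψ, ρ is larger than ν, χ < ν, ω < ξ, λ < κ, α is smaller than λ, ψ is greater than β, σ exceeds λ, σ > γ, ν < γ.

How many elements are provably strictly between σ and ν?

3

The relations place ν below σ. An element lies strictly between them when it is forced above ν and also forced below σ.
Above ν: {ρ, γ, λ, κ, β, ψ}. Below σ: {χ, α, ρ, γ, λ}.
Intersection: {ρ, γ, λ} — 3.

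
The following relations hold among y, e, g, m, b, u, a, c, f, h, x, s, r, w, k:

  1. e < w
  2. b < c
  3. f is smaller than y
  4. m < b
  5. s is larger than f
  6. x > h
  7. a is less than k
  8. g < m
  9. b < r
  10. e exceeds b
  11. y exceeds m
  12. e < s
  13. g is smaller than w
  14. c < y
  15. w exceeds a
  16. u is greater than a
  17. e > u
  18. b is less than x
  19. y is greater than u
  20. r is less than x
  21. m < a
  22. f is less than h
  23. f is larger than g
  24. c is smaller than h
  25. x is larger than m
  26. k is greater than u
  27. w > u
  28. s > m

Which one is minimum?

m is not least since g < m; b is not least since m < b; a is not least since m < a; u is not least since a < u; f is not least since g < f; e is not least since u < e; r is not least since b < r; c is not least since b < c; k is not least since u < k; y is not least since f < y; s is not least since e < s; w is not least since e < w; h is not least since f < h; x is not least since b < x.
Only g has nothing below it, so g is the minimum.

g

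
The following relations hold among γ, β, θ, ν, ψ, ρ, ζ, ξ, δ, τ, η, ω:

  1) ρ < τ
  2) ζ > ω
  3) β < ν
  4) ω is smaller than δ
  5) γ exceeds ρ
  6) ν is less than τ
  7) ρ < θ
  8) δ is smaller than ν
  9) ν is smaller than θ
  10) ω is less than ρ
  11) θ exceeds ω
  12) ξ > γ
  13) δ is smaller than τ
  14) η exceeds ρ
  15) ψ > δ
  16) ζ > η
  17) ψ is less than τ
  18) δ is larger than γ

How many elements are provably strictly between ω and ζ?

Chaining upward from ω reaches: ρ, γ, η, δ, ψ, ν, τ, θ, ξ.
Chaining downward from ζ reaches: ρ, η.
Strictly between ω and ζ are those in both lists: ρ, η — 2 elements.

2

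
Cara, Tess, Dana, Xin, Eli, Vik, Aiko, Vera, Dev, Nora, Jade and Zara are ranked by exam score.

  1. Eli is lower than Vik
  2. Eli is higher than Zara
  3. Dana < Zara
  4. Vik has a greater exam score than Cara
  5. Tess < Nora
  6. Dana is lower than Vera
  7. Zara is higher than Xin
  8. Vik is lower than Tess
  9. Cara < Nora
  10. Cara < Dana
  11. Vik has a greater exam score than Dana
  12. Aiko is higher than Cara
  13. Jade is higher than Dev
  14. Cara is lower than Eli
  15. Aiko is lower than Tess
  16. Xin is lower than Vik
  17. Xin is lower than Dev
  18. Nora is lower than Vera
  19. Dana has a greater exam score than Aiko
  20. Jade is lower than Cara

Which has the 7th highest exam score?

Piecing the relations together gives one ordering: Xin < Dev < Jade < Cara < Aiko < Dana < Zara < Eli < Vik < Tess < Nora < Vera.
Counting 7 from the largest end gives Dana.

Dana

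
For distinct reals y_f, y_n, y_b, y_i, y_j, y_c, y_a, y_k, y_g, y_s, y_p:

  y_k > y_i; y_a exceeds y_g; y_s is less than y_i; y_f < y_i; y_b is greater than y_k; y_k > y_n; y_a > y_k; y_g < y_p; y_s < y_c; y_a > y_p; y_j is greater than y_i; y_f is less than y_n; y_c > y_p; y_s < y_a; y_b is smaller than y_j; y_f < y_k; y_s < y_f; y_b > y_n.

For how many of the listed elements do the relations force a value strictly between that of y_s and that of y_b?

Chaining upward from y_s reaches: y_f, y_i, y_n, y_k, y_j, y_a, y_c.
Chaining downward from y_b reaches: y_f, y_i, y_n, y_k.
Strictly between y_s and y_b are those in both lists: y_f, y_i, y_n, y_k — 4 elements.

4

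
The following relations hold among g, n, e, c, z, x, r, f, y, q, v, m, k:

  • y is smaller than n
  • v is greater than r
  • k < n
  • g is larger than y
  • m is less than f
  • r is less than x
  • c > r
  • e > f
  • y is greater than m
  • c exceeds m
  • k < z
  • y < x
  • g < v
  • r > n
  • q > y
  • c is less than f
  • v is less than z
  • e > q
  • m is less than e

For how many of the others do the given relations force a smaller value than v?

6

From v the given relations immediately reach g, r.
From those, y, n — 4 in total.
From those, m, k — 6 in total.
Nothing else is reachable below v; 6 in all.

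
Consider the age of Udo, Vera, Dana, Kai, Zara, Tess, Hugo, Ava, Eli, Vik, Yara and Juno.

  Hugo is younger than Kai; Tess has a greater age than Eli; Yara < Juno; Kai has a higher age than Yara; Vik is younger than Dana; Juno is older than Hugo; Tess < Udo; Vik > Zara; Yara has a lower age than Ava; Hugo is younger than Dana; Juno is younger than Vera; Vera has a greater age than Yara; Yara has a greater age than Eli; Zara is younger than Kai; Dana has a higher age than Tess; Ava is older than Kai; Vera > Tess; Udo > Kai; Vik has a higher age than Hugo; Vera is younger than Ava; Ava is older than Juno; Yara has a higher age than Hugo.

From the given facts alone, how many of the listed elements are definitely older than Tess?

From Tess the given relations immediately reach Udo, Vera, Dana.
From those, Ava — 4 in total.
No other element is forced above Tess by the given relations, so the count is 4.

4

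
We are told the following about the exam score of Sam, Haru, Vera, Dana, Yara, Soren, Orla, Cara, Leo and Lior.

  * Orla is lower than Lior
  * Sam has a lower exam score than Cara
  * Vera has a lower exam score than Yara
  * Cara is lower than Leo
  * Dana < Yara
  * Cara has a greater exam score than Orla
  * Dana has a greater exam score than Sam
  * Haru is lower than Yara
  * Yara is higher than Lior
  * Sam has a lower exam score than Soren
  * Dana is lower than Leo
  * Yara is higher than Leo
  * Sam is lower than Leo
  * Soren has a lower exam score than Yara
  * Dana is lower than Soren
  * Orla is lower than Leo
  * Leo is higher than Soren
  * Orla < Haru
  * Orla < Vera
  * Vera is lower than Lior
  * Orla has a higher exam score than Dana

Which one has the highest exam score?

Sam is not greatest since Sam < Soren; Dana is not greatest since Dana < Leo; Orla is not greatest since Orla < Lior; Cara is not greatest since Cara < Leo; Haru is not greatest since Haru < Yara; Soren is not greatest since Soren < Leo; Leo is not greatest since Leo < Yara; Vera is not greatest since Vera < Yara; Lior is not greatest since Lior < Yara.
Only Yara has nothing above it, so Yara is the highest exam score.

Yara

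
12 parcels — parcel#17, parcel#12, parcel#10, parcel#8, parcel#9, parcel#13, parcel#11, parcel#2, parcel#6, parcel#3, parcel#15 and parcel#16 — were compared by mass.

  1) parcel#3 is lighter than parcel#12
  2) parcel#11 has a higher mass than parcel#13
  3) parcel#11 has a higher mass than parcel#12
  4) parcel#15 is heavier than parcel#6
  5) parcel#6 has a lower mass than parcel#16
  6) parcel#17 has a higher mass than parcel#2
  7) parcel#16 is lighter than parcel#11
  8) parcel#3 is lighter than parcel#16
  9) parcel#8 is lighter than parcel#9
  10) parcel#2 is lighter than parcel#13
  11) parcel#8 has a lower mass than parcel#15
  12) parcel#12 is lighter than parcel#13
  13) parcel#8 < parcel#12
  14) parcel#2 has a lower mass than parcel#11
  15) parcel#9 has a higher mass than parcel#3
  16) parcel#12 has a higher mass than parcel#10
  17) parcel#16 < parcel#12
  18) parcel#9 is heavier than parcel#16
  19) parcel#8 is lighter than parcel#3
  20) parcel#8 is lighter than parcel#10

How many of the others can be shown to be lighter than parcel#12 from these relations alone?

5

The elements the relations force below parcel#12 are parcel#6, parcel#8, parcel#10, parcel#3, parcel#16 — no chain reaches any other.
That is 5.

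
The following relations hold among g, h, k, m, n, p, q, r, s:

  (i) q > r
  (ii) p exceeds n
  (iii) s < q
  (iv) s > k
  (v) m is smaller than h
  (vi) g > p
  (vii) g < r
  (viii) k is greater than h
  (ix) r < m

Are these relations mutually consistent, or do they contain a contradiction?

consistent

Every relation is compatible with n < p < g < r < m < h < k < s < q; the set is consistent.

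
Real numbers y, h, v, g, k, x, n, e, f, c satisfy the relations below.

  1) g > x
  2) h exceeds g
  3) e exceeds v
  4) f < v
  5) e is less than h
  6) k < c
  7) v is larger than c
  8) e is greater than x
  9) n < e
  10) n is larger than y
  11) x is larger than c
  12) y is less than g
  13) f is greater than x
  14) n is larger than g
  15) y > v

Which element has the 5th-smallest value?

Chaining the given pairs: k < c < x < f < v < y < g < n < e < h.
The 5th smallest is v.

v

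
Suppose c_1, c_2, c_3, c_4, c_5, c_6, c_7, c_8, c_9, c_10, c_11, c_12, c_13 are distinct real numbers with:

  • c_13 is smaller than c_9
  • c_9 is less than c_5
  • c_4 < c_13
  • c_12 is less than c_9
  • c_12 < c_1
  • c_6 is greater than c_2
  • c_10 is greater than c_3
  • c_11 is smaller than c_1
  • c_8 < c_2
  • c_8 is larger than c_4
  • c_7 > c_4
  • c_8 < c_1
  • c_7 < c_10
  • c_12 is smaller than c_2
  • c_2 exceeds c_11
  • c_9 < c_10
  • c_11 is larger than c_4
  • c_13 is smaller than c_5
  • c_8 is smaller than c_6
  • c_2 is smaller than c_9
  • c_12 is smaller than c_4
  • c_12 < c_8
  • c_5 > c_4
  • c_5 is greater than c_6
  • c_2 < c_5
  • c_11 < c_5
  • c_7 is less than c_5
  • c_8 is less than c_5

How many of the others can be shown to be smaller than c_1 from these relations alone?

4

The elements the relations force below c_1 are c_12, c_4, c_11, c_8 — no chain reaches any other.
That is 4.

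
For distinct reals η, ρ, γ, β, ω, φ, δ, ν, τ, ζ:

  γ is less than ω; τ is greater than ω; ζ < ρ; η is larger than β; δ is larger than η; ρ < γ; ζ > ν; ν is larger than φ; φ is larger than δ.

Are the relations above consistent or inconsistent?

consistent

The single ordering β < η < δ < φ < ν < ζ < ρ < γ < ω < τ satisfies every listed relation, so no contradiction arises.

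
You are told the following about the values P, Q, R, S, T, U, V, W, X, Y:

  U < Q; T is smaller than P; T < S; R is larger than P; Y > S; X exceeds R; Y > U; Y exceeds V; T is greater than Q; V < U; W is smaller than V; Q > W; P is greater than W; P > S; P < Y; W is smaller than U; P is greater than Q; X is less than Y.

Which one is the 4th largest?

Chaining the given pairs: W < V < U < Q < T < S < P < R < X < Y.
Counting 4 from the largest end gives P.

P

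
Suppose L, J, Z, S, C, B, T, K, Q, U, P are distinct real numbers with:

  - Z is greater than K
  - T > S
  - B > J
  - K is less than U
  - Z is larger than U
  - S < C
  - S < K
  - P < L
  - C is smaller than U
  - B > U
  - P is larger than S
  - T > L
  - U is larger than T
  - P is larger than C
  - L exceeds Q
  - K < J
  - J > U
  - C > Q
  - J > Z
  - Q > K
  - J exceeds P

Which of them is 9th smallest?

Chaining the given pairs: S < K < Q < C < P < L < T < U < Z < J < B.
The 9th smallest is Z.

Z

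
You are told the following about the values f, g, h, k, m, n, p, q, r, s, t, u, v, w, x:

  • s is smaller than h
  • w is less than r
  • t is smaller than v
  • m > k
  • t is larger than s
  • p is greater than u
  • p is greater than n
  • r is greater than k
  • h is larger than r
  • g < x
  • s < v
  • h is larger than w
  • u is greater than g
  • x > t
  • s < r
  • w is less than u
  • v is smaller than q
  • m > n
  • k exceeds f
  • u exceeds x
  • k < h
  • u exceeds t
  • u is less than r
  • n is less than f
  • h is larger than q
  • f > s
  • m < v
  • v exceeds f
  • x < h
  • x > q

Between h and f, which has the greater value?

f < k and k < m give f < m.
Then m < v extends the chain to v.
With v < q: f < k < m < v < q.
With q < x: f < k < m < v < q < x.
Then x < u extends the chain to u.
With u < r: f < k < m < v < q < x < u < r.
Then r < h extends the chain to h.
So f < h; h is the larger of the two.

h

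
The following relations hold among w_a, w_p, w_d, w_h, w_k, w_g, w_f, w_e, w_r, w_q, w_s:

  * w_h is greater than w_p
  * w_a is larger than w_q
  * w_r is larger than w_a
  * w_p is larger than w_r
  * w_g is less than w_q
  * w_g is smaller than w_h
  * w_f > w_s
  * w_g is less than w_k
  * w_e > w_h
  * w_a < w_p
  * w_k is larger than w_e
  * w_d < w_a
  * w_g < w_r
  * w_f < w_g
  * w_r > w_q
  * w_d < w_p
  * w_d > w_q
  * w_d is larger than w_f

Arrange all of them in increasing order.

Each adjacent pair is fixed by a given relation: w_s < w_f; w_f < w_g; w_g < w_q; w_q < w_d; w_d < w_a; w_a < w_r; w_r < w_p; w_p < w_h; w_h < w_e; w_e < w_k. Chaining them end to end gives the full order.

w_s < w_f < w_g < w_q < w_d < w_a < w_r < w_p < w_h < w_e < w_k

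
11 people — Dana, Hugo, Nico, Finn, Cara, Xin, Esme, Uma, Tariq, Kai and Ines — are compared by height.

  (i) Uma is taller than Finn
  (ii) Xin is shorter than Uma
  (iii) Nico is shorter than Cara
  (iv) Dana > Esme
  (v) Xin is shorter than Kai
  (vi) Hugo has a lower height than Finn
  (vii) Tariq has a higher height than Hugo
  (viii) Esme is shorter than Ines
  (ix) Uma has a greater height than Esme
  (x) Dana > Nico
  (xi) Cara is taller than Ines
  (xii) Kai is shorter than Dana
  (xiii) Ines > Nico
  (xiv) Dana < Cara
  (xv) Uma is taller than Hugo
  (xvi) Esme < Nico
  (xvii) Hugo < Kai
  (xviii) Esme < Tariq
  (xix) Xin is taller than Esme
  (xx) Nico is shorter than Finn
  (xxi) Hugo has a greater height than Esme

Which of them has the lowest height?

Chaining upward from Esme: directly above it, Hugo, Tariq, Nico, Xin, Ines, Uma, Dana; then Finn, Kai, Cara.
That covers every other element, and nothing is given below Esme, so Esme is the lowest height.

Esme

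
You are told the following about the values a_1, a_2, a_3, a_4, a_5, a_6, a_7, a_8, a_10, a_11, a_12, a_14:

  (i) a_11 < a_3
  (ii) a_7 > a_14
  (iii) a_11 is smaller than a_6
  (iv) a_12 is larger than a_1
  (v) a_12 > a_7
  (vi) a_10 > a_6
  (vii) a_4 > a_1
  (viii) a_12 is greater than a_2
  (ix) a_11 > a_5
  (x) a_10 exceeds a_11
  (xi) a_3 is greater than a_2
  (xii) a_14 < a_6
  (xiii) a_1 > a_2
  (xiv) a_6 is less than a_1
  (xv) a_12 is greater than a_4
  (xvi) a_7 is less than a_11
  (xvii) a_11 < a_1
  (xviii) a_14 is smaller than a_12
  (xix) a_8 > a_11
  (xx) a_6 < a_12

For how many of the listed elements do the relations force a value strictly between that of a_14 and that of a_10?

3

The relations place a_14 below a_10. An element lies strictly between them when it is forced above a_14 and also forced below a_10.
Above a_14: {a_7, a_11, a_3, a_6, a_1, a_8, a_4, a_12}. Below a_10: {a_5, a_7, a_11, a_6}.
Intersection: {a_7, a_11, a_6} — 3.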